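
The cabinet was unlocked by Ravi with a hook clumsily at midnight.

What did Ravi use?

a hook

'with a hook' marks the instrument of the unlocking event.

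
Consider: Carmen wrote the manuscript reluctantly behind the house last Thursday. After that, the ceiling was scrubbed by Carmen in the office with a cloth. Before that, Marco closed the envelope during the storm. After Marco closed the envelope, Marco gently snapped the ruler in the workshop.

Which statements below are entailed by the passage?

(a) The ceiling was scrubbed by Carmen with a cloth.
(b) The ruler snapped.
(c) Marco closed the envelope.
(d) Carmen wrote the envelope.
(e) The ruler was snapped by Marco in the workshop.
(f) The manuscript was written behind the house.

(a), (b), (c), (e), (f)

(a) Entailed — the original entails any weakening of itself; this just drops 'in the office'.
(b) Entailed — 'Marco snapped the ruler' is causative; it entails the inchoative 'the ruler snapped'.
(c) Entailed — every conjunct here is already in the original closing event.
(d) Not entailed — Carmen wrote the manuscript, not the envelope; the envelope belongs to the closing event.
(e) Entailed — this follows by dropping conjuncts from the snapping event's description.
(f) Entailed — the original entails any weakening of itself; this just drops 'reluctantly', 'last Thursday' and generalizes the agent.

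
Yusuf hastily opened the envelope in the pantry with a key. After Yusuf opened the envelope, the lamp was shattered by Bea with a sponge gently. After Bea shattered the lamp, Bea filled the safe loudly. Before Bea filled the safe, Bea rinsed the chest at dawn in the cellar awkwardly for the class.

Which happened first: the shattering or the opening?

The connectives place the opening before the shattering.

the opening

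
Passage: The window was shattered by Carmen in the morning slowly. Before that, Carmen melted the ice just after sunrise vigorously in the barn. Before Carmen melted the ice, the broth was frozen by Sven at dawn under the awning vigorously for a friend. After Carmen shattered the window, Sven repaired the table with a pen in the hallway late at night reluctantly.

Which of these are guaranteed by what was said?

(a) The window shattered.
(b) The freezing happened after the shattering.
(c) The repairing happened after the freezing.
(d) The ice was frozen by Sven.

(a) Entailed — 'Carmen shattered the window' is causative; it entails the inchoative 'the window shattered'.
(b) Not entailed — the narrative places the freezing before the shattering, not after.
(c) Entailed — the narrative places the freezing before the repairing.
(d) Not entailed — Sven froze the broth, not the ice; the ice belongs to the melting event.

(a), (c)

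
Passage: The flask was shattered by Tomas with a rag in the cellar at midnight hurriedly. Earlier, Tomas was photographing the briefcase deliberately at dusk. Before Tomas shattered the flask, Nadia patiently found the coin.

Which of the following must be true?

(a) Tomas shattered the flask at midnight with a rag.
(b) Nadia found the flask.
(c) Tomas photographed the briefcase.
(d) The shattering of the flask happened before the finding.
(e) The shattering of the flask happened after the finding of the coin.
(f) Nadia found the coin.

(a) Entailed — this follows by dropping conjuncts from the shattering event's description.
(b) Not entailed — Nadia found the coin, not the flask; the flask belongs to the shattering event.
(c) Not entailed — 'was photographing' is progressive on an accomplishment; it does not entail the completed 'photographed'.
(d) Not entailed — the narrative places the finding before the shattering, not after.
(e) Entailed — the narrative places the finding before the shattering.
(f) Entailed — dropping 'patiently' leaves a sub-description the original still satisfies.

(a), (e), (f)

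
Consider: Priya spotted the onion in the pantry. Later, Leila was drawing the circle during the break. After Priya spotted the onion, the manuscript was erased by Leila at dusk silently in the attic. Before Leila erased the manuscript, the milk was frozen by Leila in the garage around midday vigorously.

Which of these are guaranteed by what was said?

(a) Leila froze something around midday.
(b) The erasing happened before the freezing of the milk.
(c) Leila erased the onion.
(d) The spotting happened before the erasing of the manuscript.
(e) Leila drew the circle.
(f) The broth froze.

(a), (d)

(a) Entailed — the original entails any weakening of itself; this just drops 'in the garage', 'vigorously' and generalizes the patient.
(b) Not entailed — the narrative places the freezing before the erasing, not after.
(c) Not entailed — Leila erased the manuscript, not the onion; the onion belongs to the spotting event.
(d) Entailed — the narrative places the spotting before the erasing.
(e) Not entailed — 'was drawing' is progressive on an accomplishment; it does not entail the completed 'drew'.
(f) Not entailed — the milk is what froze, not the broth.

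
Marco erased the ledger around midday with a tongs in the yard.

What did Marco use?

'with a tongs' marks the instrument of the erasing event.

a tongs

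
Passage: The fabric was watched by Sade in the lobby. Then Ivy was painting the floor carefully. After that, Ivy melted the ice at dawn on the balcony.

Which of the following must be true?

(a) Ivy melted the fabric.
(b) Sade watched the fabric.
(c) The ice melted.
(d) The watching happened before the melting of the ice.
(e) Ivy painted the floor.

(a) Not entailed — Ivy melted the ice, not the fabric; the fabric belongs to the watching event.
(b) Entailed — every conjunct here is already in the original watching event.
(c) Entailed — 'Ivy melted the ice' is causative; it entails the inchoative 'the ice melted'.
(d) Entailed — the narrative places the watching before the melting.
(e) Not entailed — 'was painting' is progressive on an accomplishment; it does not entail the completed 'painted'.

(b), (c), (d)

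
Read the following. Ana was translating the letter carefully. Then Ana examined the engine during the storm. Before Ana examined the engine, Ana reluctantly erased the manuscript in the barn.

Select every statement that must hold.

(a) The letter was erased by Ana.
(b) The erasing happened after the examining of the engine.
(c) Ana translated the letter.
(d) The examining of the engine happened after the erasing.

(d)

(a) Not entailed — Ana erased the manuscript, not the letter; the letter belongs to the translating event.
(b) Not entailed — the narrative places the erasing before the examining, not after.
(c) Not entailed — 'was translating' is progressive on an accomplishment; it does not entail the completed 'translated'.
(d) Entailed — the narrative places the erasing before the examining.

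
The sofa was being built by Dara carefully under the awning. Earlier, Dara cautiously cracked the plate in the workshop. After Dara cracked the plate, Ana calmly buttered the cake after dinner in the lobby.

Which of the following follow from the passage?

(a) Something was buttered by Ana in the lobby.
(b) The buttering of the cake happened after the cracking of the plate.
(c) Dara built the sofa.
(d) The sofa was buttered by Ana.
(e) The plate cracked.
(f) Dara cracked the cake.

(a) Entailed — dropping 'after dinner', 'calmly' and generalizing the patient leaves a sub-description the original still satisfies.
(b) Entailed — the narrative places the cracking before the buttering.
(c) Not entailed — 'was building' is progressive on an accomplishment; it does not entail the completed 'built'.
(d) Not entailed — Ana buttered the cake, not the sofa; the sofa belongs to the building event.
(e) Entailed — 'Dara cracked the plate' is causative; it entails the inchoative 'the plate cracked'.
(f) Not entailed — Dara cracked the plate, not the cake; the cake belongs to the buttering event.

(a), (b), (e)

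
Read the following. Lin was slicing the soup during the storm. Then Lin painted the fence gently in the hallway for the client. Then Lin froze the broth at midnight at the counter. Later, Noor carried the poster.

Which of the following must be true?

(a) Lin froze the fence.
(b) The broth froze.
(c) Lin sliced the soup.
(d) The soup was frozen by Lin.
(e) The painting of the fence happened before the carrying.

(b), (e)

(a) Not entailed — Lin froze the broth, not the fence; the fence belongs to the painting event.
(b) Entailed — 'Lin froze the broth' is causative; it entails the inchoative 'the broth froze'.
(c) Not entailed — 'was slicing' is progressive on an accomplishment; it does not entail the completed 'sliced'.
(d) Not entailed — Lin froze the broth, not the soup; the soup belongs to the slicing event.
(e) Entailed — the narrative places the painting before the carrying.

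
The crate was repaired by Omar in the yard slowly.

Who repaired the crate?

'Omar' marks the agent of the repairing event.

Omar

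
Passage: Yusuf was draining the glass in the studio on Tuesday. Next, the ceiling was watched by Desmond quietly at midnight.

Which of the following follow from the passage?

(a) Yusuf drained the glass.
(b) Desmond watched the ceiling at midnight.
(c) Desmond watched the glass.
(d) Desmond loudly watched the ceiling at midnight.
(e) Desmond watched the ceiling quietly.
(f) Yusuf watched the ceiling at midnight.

(b), (e)

(a) Not entailed — 'was draining' is progressive on an accomplishment; it does not entail the completed 'drained'.
(b) Entailed — the original entails any weakening of itself; this just drops 'quietly'.
(c) Not entailed — Desmond watched the ceiling, not the glass; the glass belongs to the draining event.
(d) Not entailed — 'loudly' adds a manner not in (and inconsistent with) the original.
(e) Entailed — the original entails any weakening of itself; this just drops 'at midnight'.
(f) Not entailed — the passage has Desmond watching the ceiling, not Yusuf.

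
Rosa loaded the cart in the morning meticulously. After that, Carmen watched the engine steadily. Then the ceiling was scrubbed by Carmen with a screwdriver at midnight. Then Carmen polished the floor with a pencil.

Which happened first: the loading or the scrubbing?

The connectives place the loading before the scrubbing.

the loading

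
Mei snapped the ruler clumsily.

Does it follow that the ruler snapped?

'Mei snapped the ruler' is the causative; it entails the inchoative 'the ruler snapped'.

yes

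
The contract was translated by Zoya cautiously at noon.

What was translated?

'the contract' marks the patient of the translating event.

the contract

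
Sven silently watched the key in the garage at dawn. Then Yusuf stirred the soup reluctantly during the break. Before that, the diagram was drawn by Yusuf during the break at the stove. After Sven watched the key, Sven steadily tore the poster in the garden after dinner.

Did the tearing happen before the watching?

no

The narrative orders the watching before the tearing.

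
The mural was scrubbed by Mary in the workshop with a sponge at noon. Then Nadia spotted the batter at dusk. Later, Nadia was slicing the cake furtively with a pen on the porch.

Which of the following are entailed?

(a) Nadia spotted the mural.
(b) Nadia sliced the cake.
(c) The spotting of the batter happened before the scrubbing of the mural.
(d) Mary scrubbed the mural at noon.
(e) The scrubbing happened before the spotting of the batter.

(d), (e)

(a) Not entailed — Nadia spotted the batter, not the mural; the mural belongs to the scrubbing event.
(b) Not entailed — 'was slicing' is progressive on an accomplishment; it does not entail the completed 'sliced'.
(c) Not entailed — the narrative places the scrubbing before the spotting, not after.
(d) Entailed — every conjunct here is already in the original scrubbing event.
(e) Entailed — the narrative places the scrubbing before the spotting.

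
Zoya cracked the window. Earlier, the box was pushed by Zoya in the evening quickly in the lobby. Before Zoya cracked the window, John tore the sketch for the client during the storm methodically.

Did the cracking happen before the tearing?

The narrative orders the tearing before the cracking.

no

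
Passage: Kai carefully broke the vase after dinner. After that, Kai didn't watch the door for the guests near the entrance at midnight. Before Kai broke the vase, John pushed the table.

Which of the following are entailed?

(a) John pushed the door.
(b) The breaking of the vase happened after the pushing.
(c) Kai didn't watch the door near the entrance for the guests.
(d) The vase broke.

(a) Not entailed — John pushed the table, not the door; the door belongs to the watching event.
(b) Entailed — the narrative places the pushing before the breaking.
(c) Not entailed — dropping 'at midnight' under negation is not valid — the original leaves open that Kai watched the door some other way.
(d) Entailed — 'Kai broke the vase' is causative; it entails the inchoative 'the vase broke'.

(b), (d)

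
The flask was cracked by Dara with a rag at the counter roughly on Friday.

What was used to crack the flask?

'with a rag' marks the instrument of the cracking event.

a rag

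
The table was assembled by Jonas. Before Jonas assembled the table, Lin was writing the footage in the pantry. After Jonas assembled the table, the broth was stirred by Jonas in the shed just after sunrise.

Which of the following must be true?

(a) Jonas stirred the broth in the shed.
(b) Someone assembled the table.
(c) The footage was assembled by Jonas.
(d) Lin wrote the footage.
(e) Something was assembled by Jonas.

(a) Entailed — dropping 'just after sunrise' leaves a sub-description the original still satisfies.
(b) Entailed — generalizing the agent leaves a sub-description the original still satisfies.
(c) Not entailed — Jonas assembled the table, not the footage; the footage belongs to the writing event.
(d) Not entailed — 'was writing' is progressive on an accomplishment; it does not entail the completed 'wrote'.
(e) Entailed — every conjunct here is already in the original assembling event.

(a), (b), (e)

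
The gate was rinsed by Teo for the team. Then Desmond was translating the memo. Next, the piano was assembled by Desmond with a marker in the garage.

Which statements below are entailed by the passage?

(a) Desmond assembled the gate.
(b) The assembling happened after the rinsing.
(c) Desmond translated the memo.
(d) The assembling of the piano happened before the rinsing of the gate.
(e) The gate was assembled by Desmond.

(a) Not entailed — Desmond assembled the piano, not the gate; the gate belongs to the rinsing event.
(b) Entailed — the narrative places the rinsing before the assembling.
(c) Not entailed — 'was translating' is progressive on an accomplishment; it does not entail the completed 'translated'.
(d) Not entailed — the narrative places the rinsing before the assembling, not after.
(e) Not entailed — Desmond assembled the piano, not the gate; the gate belongs to the rinsing event.

(b)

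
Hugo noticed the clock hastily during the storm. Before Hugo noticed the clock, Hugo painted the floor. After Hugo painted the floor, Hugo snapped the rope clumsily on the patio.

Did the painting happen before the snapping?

The narrative orders the painting before the snapping.

yes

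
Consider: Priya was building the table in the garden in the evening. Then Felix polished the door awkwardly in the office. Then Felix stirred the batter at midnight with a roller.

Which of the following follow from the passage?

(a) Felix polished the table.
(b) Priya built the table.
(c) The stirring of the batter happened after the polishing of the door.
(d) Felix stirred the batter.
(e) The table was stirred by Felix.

(a) Not entailed — Felix polished the door, not the table; the table belongs to the building event.
(b) Not entailed — 'was building' is progressive on an accomplishment; it does not entail the completed 'built'.
(c) Entailed — the narrative places the polishing before the stirring.
(d) Entailed — dropping 'with a roller', 'at midnight' leaves a sub-description the original still satisfies.
(e) Not entailed — Felix stirred the batter, not the table; the table belongs to the building event.

(c), (d)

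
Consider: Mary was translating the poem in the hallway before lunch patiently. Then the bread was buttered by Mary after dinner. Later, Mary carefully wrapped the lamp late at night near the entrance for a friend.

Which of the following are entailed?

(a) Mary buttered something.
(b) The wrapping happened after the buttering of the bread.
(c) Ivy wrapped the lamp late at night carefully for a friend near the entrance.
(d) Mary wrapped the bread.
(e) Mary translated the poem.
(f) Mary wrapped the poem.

(a) Entailed — dropping 'after dinner' and generalizing the patient leaves a sub-description the original still satisfies.
(b) Entailed — the narrative places the buttering before the wrapping.
(c) Not entailed — the passage has Mary wrapping the lamp, not Ivy.
(d) Not entailed — Mary wrapped the lamp, not the bread; the bread belongs to the buttering event.
(e) Not entailed — 'was translating' is progressive on an accomplishment; it does not entail the completed 'translated'.
(f) Not entailed — Mary wrapped the lamp, not the poem; the poem belongs to the translating event.

(a), (b)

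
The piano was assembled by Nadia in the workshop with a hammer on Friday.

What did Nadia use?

a hammer

'with a hammer' marks the instrument of the assembling event.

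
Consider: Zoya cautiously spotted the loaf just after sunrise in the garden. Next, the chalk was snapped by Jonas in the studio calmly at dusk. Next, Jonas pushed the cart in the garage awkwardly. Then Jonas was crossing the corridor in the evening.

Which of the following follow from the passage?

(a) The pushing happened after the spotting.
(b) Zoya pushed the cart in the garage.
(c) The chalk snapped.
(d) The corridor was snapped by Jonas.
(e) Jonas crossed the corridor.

(a), (c)

(a) Entailed — the narrative places the spotting before the pushing.
(b) Not entailed — the passage has Jonas pushing the cart, not Zoya.
(c) Entailed — 'Jonas snapped the chalk' is causative; it entails the inchoative 'the chalk snapped'.
(d) Not entailed — Jonas snapped the chalk, not the corridor; the corridor belongs to the crossing event.
(e) Not entailed — 'was crossing' is progressive on an accomplishment; it does not entail the completed 'crossed'.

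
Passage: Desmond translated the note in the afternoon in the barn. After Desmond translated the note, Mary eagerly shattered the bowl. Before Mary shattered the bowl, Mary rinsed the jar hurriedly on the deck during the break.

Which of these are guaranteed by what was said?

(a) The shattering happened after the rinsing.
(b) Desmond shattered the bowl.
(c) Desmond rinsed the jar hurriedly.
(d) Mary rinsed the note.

(a)

(a) Entailed — the narrative places the rinsing before the shattering.
(b) Not entailed — the passage has Mary shattering the bowl, not Desmond.
(c) Not entailed — the passage has Mary rinsing the jar, not Desmond.
(d) Not entailed — Mary rinsed the jar, not the note; the note belongs to the translating event.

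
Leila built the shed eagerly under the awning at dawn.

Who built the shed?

Leila

'Leila' marks the agent of the building event.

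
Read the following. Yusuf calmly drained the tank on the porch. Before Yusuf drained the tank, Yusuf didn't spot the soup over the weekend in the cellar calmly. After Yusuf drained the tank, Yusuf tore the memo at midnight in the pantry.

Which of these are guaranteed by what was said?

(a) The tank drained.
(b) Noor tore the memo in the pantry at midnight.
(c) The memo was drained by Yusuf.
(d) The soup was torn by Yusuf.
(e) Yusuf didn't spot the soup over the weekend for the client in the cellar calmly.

(a) Entailed — 'Yusuf drained the tank' is causative; it entails the inchoative 'the tank drained'.
(b) Not entailed — the passage has Yusuf tearing the memo, not Noor.
(c) Not entailed — Yusuf drained the tank, not the memo; the memo belongs to the tearing event.
(d) Not entailed — Yusuf tore the memo, not the soup; the soup belongs to the spotting event.
(e) Entailed — under negation, adding a further restriction is entailed: if no such spotting event occurred, none occurred for the client either.

(a), (e)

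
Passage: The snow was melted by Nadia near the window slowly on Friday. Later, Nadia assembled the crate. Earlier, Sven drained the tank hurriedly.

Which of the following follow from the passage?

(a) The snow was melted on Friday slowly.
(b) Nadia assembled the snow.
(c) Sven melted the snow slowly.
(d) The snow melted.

(a) Entailed — this follows by dropping conjuncts from the melting event's description.
(b) Not entailed — Nadia assembled the crate, not the snow; the snow belongs to the melting event.
(c) Not entailed — the passage has Nadia melting the snow, not Sven.
(d) Entailed — 'Nadia melted the snow' is causative; it entails the inchoative 'the snow melted'.

(a), (d)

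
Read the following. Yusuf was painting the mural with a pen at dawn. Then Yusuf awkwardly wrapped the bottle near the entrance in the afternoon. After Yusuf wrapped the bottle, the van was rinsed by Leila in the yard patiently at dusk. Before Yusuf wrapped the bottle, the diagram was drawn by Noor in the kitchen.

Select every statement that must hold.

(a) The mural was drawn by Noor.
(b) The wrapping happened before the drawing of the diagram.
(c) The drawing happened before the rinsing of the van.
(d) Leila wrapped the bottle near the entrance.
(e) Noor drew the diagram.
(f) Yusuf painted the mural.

(c), (e)

(a) Not entailed — Noor drew the diagram, not the mural; the mural belongs to the painting event.
(b) Not entailed — the narrative places the drawing before the wrapping, not after.
(c) Entailed — the narrative places the drawing before the rinsing.
(d) Not entailed — the passage has Yusuf wrapping the bottle, not Leila.
(e) Entailed — every conjunct here is already in the original drawing event.
(f) Not entailed — 'was painting' is progressive on an accomplishment; it does not entail the completed 'painted'.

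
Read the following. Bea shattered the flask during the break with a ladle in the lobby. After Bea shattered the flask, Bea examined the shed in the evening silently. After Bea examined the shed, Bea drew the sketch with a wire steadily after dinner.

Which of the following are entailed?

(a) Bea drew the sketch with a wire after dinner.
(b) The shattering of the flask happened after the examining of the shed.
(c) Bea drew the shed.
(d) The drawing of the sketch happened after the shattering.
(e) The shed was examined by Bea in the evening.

(a) Entailed — the original entails any weakening of itself; this just drops 'steadily'.
(b) Not entailed — the narrative places the shattering before the examining, not after.
(c) Not entailed — Bea drew the sketch, not the shed; the shed belongs to the examining event.
(d) Entailed — the narrative places the shattering before the drawing.
(e) Entailed — dropping 'silently' leaves a sub-description the original still satisfies.

(a), (d), (e)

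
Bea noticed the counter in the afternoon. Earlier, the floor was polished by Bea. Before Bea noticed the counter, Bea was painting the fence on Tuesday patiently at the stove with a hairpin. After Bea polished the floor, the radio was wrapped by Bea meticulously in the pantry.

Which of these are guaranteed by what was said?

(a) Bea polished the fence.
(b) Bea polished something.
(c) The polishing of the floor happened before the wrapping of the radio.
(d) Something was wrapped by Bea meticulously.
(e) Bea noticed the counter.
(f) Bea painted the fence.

(b), (c), (d), (e)

(a) Not entailed — Bea polished the floor, not the fence; the fence belongs to the painting event.
(b) Entailed — this follows by dropping conjuncts from the polishing event's description.
(c) Entailed — the narrative places the polishing before the wrapping.
(d) Entailed — every conjunct here is already in the original wrapping event.
(e) Entailed — dropping 'in the afternoon' leaves a sub-description the original still satisfies.
(f) Not entailed — 'was painting' is progressive on an accomplishment; it does not entail the completed 'painted'.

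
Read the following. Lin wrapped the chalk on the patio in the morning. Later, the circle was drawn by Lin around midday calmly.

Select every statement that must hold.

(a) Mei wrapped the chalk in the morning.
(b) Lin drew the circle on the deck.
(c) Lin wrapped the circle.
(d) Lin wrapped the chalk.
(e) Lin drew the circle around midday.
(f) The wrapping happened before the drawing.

(a) Not entailed — the passage has Lin wrapping the chalk, not Mei.
(b) Not entailed — 'on the deck' adds information not in the original event.
(c) Not entailed — Lin wrapped the chalk, not the circle; the circle belongs to the drawing event.
(d) Entailed — dropping 'on the patio', 'in the morning' leaves a sub-description the original still satisfies.
(e) Entailed — this follows by dropping conjuncts from the drawing event's description.
(f) Entailed — the narrative places the wrapping before the drawing.

(d), (e), (f)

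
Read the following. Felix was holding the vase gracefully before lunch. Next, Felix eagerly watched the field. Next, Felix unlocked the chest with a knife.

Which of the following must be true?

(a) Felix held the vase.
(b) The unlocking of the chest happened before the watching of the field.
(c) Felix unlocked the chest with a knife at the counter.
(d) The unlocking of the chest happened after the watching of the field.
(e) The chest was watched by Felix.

(a) Entailed — 'hold' is an activity; 'was holding' entails that some holding happened, so 'held' holds.
(b) Not entailed — the narrative places the watching before the unlocking, not after.
(c) Not entailed — 'at the counter' adds information not in the original event.
(d) Entailed — the narrative places the watching before the unlocking.
(e) Not entailed — Felix watched the field, not the chest; the chest belongs to the unlocking event.

(a), (d)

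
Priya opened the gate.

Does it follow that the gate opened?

'Priya opened the gate' is the causative; it entails the inchoative 'the gate opened'.

yes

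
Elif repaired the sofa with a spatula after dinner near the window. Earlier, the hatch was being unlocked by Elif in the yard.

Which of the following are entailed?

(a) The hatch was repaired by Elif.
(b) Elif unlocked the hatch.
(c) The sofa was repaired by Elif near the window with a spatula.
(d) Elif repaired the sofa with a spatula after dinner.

(c), (d)

(a) Not entailed — Elif repaired the sofa, not the hatch; the hatch belongs to the unlocking event.
(b) Not entailed — 'was unlocking' is progressive on an accomplishment; it does not entail the completed 'unlocked'.
(c) Entailed — this follows by dropping conjuncts from the repairing event's description.
(d) Entailed — this follows by dropping conjuncts from the repairing event's description.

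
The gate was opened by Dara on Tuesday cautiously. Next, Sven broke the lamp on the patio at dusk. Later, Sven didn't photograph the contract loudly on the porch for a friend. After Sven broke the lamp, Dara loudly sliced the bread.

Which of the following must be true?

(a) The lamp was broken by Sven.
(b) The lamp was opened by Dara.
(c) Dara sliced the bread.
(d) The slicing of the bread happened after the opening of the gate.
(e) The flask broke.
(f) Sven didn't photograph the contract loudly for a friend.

(a), (c), (d)

(a) Entailed — dropping 'at dusk', 'on the patio' leaves a sub-description the original still satisfies.
(b) Not entailed — Dara opened the gate, not the lamp; the lamp belongs to the breaking event.
(c) Entailed — dropping 'loudly' leaves a sub-description the original still satisfies.
(d) Entailed — the narrative places the opening before the slicing.
(e) Not entailed — the lamp is what broke, not the flask.
(f) Not entailed — dropping 'on the porch' under negation is not valid — the original leaves open that Sven photographed the contract some other way.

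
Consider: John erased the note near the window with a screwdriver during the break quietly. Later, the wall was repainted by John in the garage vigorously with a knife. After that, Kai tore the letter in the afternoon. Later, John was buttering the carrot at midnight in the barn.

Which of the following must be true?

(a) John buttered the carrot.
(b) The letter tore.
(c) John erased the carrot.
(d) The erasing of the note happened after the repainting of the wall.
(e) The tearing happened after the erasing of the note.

(b), (e)

(a) Not entailed — 'was buttering' is progressive on an accomplishment; it does not entail the completed 'buttered'.
(b) Entailed — 'Kai tore the letter' is causative; it entails the inchoative 'the letter tore'.
(c) Not entailed — John erased the note, not the carrot; the carrot belongs to the buttering event.
(d) Not entailed — the narrative places the erasing before the repainting, not after.
(e) Entailed — the narrative places the erasing before the tearing.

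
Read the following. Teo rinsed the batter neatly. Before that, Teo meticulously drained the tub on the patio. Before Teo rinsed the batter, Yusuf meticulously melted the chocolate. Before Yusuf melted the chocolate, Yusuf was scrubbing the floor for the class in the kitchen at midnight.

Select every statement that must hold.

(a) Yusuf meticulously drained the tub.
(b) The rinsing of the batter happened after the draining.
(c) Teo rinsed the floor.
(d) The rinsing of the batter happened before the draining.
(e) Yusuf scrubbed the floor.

(b), (e)

(a) Not entailed — the passage has Teo draining the tub, not Yusuf.
(b) Entailed — the narrative places the draining before the rinsing.
(c) Not entailed — Teo rinsed the batter, not the floor; the floor belongs to the scrubbing event.
(d) Not entailed — the narrative places the draining before the rinsing, not after.
(e) Entailed — 'scrub' is an activity; 'was scrubbing' entails that some scrubbing happened, so 'scrubbed' holds.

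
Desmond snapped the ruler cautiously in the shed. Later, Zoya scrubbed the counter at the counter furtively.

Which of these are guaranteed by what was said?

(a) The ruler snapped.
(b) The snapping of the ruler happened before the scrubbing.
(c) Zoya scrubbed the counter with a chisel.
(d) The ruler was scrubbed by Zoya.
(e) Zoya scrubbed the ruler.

(a), (b)

(a) Entailed — 'Desmond snapped the ruler' is causative; it entails the inchoative 'the ruler snapped'.
(b) Entailed — the narrative places the snapping before the scrubbing.
(c) Not entailed — 'with a chisel' adds information not in the original event.
(d) Not entailed — Zoya scrubbed the counter, not the ruler; the ruler belongs to the snapping event.
(e) Not entailed — Zoya scrubbed the counter, not the ruler; the ruler belongs to the snapping event.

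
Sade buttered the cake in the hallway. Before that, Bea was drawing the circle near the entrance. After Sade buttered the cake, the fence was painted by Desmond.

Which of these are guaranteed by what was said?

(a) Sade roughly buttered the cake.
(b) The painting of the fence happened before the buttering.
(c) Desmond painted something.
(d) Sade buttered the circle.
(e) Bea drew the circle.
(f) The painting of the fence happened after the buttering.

(a) Not entailed — 'roughly' adds information not in the original event.
(b) Not entailed — the narrative places the buttering before the painting, not after.
(c) Entailed — this follows by dropping conjuncts from the painting event's description.
(d) Not entailed — Sade buttered the cake, not the circle; the circle belongs to the drawing event.
(e) Not entailed — 'was drawing' is progressive on an accomplishment; it does not entail the completed 'drew'.
(f) Entailed — the narrative places the buttering before the painting.

(c), (f)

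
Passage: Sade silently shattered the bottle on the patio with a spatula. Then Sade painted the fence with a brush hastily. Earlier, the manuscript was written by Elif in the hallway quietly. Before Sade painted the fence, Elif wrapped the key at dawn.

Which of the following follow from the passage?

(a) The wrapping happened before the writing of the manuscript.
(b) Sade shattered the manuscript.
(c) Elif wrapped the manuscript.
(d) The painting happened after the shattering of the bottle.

(a) Not entailed — the narrative doesn't order the wrapping relative to the writing.
(b) Not entailed — Sade shattered the bottle, not the manuscript; the manuscript belongs to the writing event.
(c) Not entailed — Elif wrapped the key, not the manuscript; the manuscript belongs to the writing event.
(d) Entailed — the narrative places the shattering before the painting.

(d)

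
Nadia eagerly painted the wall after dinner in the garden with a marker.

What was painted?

'the wall' marks the patient of the painting event.

the wall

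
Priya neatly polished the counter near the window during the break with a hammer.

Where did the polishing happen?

'near the window' marks the location of the polishing event.

near the window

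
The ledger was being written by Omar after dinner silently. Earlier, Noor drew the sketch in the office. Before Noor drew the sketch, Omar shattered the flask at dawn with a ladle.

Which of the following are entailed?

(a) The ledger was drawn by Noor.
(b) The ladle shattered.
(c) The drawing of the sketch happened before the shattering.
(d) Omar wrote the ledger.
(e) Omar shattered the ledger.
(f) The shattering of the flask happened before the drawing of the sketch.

(a) Not entailed — Noor drew the sketch, not the ledger; the ledger belongs to the writing event.
(b) Not entailed — the flask is what shattered, not the ladle.
(c) Not entailed — the narrative places the shattering before the drawing, not after.
(d) Not entailed — 'was writing' is progressive on an accomplishment; it does not entail the completed 'wrote'.
(e) Not entailed — Omar shattered the flask, not the ledger; the ledger belongs to the writing event.
(f) Entailed — the narrative places the shattering before the drawing.

(f)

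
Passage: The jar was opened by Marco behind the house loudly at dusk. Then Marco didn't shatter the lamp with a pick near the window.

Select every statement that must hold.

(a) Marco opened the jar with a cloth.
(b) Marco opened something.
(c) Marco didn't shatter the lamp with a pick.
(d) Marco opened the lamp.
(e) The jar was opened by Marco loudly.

(a) Not entailed — 'with a cloth' adds information not in the original event.
(b) Entailed — the original entails any weakening of itself; this just drops 'at dusk', 'loudly', 'behind the house' and generalizes the patient.
(c) Not entailed — dropping 'near the window' under negation is not valid — the original leaves open that Marco shattered the lamp some other way.
(d) Not entailed — Marco opened the jar, not the lamp; the lamp belongs to the shattering event.
(e) Entailed — the original entails any weakening of itself; this just drops 'at dusk', 'behind the house'.

(b), (e)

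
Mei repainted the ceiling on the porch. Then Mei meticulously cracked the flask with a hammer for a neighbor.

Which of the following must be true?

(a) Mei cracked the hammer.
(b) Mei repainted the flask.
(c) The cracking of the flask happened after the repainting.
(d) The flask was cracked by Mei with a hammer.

(a) Not entailed — the hammer is the instrument, not what was cracked.
(b) Not entailed — Mei repainted the ceiling, not the flask; the flask belongs to the cracking event.
(c) Entailed — the narrative places the repainting before the cracking.
(d) Entailed — the original entails any weakening of itself; this just drops 'for a neighbor', 'meticulously'.

(c), (d)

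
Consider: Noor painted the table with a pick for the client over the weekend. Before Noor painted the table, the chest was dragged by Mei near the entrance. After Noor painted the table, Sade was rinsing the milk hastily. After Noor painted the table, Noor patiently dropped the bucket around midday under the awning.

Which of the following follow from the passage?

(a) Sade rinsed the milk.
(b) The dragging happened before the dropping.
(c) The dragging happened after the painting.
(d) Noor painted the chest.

(a) Entailed — 'rinse' is an activity; 'was rinsing' entails that some rinsing happened, so 'rinsed' holds.
(b) Entailed — the narrative places the dragging before the dropping.
(c) Not entailed — the narrative places the dragging before the painting, not after.
(d) Not entailed — Noor painted the table, not the chest; the chest belongs to the dragging event.

(a), (b)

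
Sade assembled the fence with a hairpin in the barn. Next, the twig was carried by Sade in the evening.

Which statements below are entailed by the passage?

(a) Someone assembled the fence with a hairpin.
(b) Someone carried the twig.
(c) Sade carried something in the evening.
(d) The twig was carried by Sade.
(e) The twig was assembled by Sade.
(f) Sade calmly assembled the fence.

(a), (b), (c), (d)

(a) Entailed — every conjunct here is already in the original assembling event.
(b) Entailed — every conjunct here is already in the original carrying event.
(c) Entailed — this follows by dropping conjuncts from the carrying event's description.
(d) Entailed — this follows by dropping conjuncts from the carrying event's description.
(e) Not entailed — Sade assembled the fence, not the twig; the twig belongs to the carrying event.
(f) Not entailed — 'calmly' adds information not in the original event.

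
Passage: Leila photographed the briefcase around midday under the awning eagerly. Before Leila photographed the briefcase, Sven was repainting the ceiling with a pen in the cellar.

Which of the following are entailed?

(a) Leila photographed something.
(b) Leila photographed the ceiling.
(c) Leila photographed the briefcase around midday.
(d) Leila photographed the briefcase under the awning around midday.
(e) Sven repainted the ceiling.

(a), (c), (d)

(a) Entailed — dropping 'eagerly', 'around midday', 'under the awning' and generalizing the patient leaves a sub-description the original still satisfies.
(b) Not entailed — Leila photographed the briefcase, not the ceiling; the ceiling belongs to the repainting event.
(c) Entailed — every conjunct here is already in the original photographing event.
(d) Entailed — the original entails any weakening of itself; this just drops 'eagerly'.
(e) Not entailed — 'was repainting' is progressive on an accomplishment; it does not entail the completed 'repainted'.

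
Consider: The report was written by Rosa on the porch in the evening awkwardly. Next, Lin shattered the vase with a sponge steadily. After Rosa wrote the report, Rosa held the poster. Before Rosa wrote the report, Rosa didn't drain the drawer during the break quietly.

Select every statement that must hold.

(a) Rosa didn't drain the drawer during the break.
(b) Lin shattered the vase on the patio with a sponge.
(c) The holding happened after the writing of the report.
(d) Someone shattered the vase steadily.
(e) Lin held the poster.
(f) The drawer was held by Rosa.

(a) Not entailed — dropping 'quietly' under negation is not valid — the original leaves open that Rosa drained the drawer some other way.
(b) Not entailed — 'on the patio' adds information not in the original event.
(c) Entailed — the narrative places the writing before the holding.
(d) Entailed — dropping 'with a sponge' and generalizing the agent leaves a sub-description the original still satisfies.
(e) Not entailed — the passage has Rosa holding the poster, not Lin.
(f) Not entailed — Rosa held the poster, not the drawer; the drawer belongs to the draining event.

(c), (d)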